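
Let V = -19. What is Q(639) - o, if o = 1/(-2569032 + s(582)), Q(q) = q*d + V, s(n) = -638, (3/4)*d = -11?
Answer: -24131770969/2569670 ≈ -9391.0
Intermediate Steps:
d = -44/3 (d = (4/3)*(-11) = -44/3 ≈ -14.667)
Q(q) = -19 - 44*q/3 (Q(q) = q*(-44/3) - 19 = -44*q/3 - 19 = -19 - 44*q/3)
o = -1/2569670 (o = 1/(-2569032 - 638) = 1/(-2569670) = -1/2569670 ≈ -3.8916e-7)
Q(639) - o = (-19 - 44/3*639) - 1*(-1/2569670) = (-19 - 9372) + 1/2569670 = -9391 + 1/2569670 = -24131770969/2569670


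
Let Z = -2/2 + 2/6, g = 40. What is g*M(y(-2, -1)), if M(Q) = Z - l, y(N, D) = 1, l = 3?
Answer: -440/3 ≈ -146.67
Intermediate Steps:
Z = -⅔ (Z = -2*½ + 2*(⅙) = -1 + ⅓ = -⅔ ≈ -0.66667)
M(Q) = -11/3 (M(Q) = -⅔ - 1*3 = -⅔ - 3 = -11/3)
g*M(y(-2, -1)) = 40*(-11/3) = -440/3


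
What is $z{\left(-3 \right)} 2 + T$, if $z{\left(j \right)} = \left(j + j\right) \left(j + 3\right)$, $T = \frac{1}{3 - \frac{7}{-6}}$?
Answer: $\frac{6}{25} \approx 0.24$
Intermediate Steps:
$T = \frac{6}{25}$ ($T = \frac{1}{3 - - \frac{7}{6}} = \frac{1}{3 + \frac{7}{6}} = \frac{1}{\frac{25}{6}} = \frac{6}{25} \approx 0.24$)
$z{\left(j \right)} = 2 j \left(3 + j\right)$
$z{\left(-3 \right)} 2 + T = 2 \left(-3\right) \left(3 - 3\right) 2 + \frac{6}{25} = 2 \left(-3\right) 0 \cdot 2 + \frac{6}{25} = 0 \cdot 2 + \frac{6}{25} = 0 + \frac{6}{25} = \frac{6}{25}$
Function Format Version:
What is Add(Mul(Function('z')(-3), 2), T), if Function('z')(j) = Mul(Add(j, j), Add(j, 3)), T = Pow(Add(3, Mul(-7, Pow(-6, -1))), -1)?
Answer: Rational(6, 25) ≈ 0.24000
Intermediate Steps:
T = Rational(6, 25) (T = Pow(Add(3, Mul(-7, Rational(-1, 6))), -1) = Pow(Add(3, Rational(7, 6)), -1) = Pow(Rational(25, 6), -1) = Rational(6, 25) ≈ 0.24000)
Function('z')(j) = Mul(2, j, Add(3, j)) (Function('z')(j) = Mul(Mul(2, j), Add(3, j)) = Mul(2, j, Add(3, j)))
Add(Mul(Function('z')(-3), 2), T) = Add(Mul(Mul(2, -3, Add(3, -3)), 2), Rational(6, 25)) = Add(Mul(Mul(2, -3, 0), 2), Rational(6, 25)) = Add(Mul(0, 2), Rational(6, 25)) = Add(0, Rational(6, 25)) = Rational(6, 25)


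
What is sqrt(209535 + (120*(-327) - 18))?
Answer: sqrt(170277) ≈ 412.65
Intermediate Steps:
sqrt(209535 + (120*(-327) - 18)) = sqrt(209535 + (-39240 - 18)) = sqrt(209535 - 39258) = sqrt(170277)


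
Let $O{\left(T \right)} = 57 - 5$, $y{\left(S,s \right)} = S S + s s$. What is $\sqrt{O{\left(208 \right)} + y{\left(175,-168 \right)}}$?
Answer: $\sqrt{58901} \approx 242.7$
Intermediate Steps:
$y{\left(S,s \right)} = S^{2} + s^{2}$
$O{\left(T \right)} = 52$ ($O{\left(T \right)} = 57 - 5 = 52$)
$\sqrt{O{\left(208 \right)} + y{\left(175,-168 \right)}} = \sqrt{52 + \left(175^{2} + \left(-168\right)^{2}\right)} = \sqrt{52 + \left(30625 + 28224\right)} = \sqrt{52 + 58849} = \sqrt{58901}$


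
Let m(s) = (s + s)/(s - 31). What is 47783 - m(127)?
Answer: 2293457/48 ≈ 47780.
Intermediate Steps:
m(s) = 2*s/(-31 + s) (m(s) = (2*s)/(-31 + s) = 2*s/(-31 + s))
47783 - m(127) = 47783 - 2*127/(-31 + 127) = 47783 - 2*127/96 = 47783 - 1*127/48 = 47783 - 127/48 = 2293457/48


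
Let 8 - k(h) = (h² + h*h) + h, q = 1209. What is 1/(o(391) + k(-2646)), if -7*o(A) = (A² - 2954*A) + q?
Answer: -7/96998922 ≈ -7.2166e-8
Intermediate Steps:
o(A) = -1209/7 + 422*A - A²/7 (o(A) = -((A² - 2954*A) + 1209)/7 = -(1209 + A² - 2954*A)/7 = -1209/7 + 422*A - A²/7)
k(h) = 8 - h - 2*h² (k(h) = 8 - ((h² + h*h) + h) = 8 - ((h² + h²) + h) = 8 - (2*h² + h) = 8 - (h + 2*h²) = 8 + (-h - 2*h²) = 8 - h - 2*h²)
1/(o(391) + k(-2646)) = 1/((-1209/7 + 422*391 - ⅐*391²) + (8 - 1*(-2646) - 2*(-2646)²)) = 1/((-1209/7 + 165002 - ⅐*152881) + (8 + 2646 - 2*7001316)) = 1/((-1209/7 + 165002 - 152881/7) + (8 + 2646 - 14002632)) = 1/(1000924/7 - 13999978) = 1/(-96998922/7) = -7/96998922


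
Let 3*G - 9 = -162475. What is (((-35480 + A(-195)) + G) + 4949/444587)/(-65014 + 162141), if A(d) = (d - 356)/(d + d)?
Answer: -1195502126101/1295442046470 ≈ -0.92285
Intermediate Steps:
G = -162466/3 (G = 3 + (1/3)*(-162475) = 3 - 162475/3 = -162466/3 ≈ -54155.)
A(d) = (-356 + d)/(2*d) (A(d) = (-356 + d)/((2*d)) = (-356 + d)*(1/(2*d)) = (-356 + d)/(2*d))
(((-35480 + A(-195)) + G) + 4949/444587)/(-65014 + 162141) = (((-35480 + (1/2)*(-356 - 195)/(-195)) - 162466/3) + 4949/444587)/(-65014 + 162141) = (((-35480 + (1/2)*(-1/195)*(-551)) - 162466/3) + 4949*(1/444587))/97127 = (((-35480 + 551/390) - 162466/3) + 4949/444587)*(1/97127) = ((-13836649/390 - 162466/3) + 4949/444587)*(1/97127) = (-34957229/390 + 4949/444587)*(1/97127) = -1195502126101/13337610*1/97127 = -1195502126101/1295442046470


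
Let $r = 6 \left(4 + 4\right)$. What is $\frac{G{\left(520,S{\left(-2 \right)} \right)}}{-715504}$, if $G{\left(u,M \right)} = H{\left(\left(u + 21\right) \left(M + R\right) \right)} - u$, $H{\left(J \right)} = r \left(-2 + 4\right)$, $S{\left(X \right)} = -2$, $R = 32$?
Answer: $\frac{53}{89438} \approx 0.00059259$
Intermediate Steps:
$r = 48$ ($r = 6 \cdot 8 = 48$)
$H{\left(J \right)} = 96$ ($H{\left(J \right)} = 48 \left(-2 + 4\right) = 48 \cdot 2 = 96$)
$G{\left(u,M \right)} = 96 - u$
$\frac{G{\left(520,S{\left(-2 \right)} \right)}}{-715504} = \frac{96 - 520}{-715504} = \left(96 - 520\right) \left(- \frac{1}{715504}\right) = \left(-424\right) \left(- \frac{1}{715504}\right) = \frac{53}{89438}$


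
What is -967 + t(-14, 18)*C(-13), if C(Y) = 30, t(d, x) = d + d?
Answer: -1807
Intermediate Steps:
t(d, x) = 2*d
-967 + t(-14, 18)*C(-13) = -967 + (2*(-14))*30 = -967 - 28*30 = -967 - 840 = -1807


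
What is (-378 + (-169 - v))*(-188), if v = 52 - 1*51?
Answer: 103024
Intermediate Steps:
v = 1 (v = 52 - 51 = 1)
(-378 + (-169 - v))*(-188) = (-378 + (-169 - 1*1))*(-188) = (-378 + (-169 - 1))*(-188) = (-378 - 170)*(-188) = -548*(-188) = 103024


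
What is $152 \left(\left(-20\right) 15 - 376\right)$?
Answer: $-102752$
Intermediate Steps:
$152 \left(\left(-20\right) 15 - 376\right) = 152 \left(-300 - 376\right) = 152 \left(-676\right) = -102752$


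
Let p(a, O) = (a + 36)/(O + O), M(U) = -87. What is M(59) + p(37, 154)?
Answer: -26723/308 ≈ -86.763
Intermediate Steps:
p(a, O) = (36 + a)/(2*O) (p(a, O) = (36 + a)/((2*O)) = (36 + a)*(1/(2*O)) = (36 + a)/(2*O))
M(59) + p(37, 154) = -87 + (½)*(36 + 37)/154 = -87 + (½)*(1/154)*73 = -87 + 73/308 = -26723/308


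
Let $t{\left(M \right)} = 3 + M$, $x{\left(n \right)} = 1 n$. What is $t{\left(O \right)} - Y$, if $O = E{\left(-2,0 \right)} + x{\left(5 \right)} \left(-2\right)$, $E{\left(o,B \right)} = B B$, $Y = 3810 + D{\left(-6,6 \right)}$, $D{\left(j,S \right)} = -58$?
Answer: $-3759$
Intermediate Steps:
$x{\left(n \right)} = n$
$Y = 3752$ ($Y = 3810 - 58 = 3752$)
$E{\left(o,B \right)} = B^{2}$
$O = -10$ ($O = 0^{2} + 5 \left(-2\right) = 0 - 10 = -10$)
$t{\left(O \right)} - Y = \left(3 - 10\right) - 3752 = -7 - 3752 = -3759$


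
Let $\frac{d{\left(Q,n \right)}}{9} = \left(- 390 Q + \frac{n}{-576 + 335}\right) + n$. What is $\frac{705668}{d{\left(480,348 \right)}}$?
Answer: $- \frac{42516497}{101321280} \approx -0.41962$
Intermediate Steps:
$d{\left(Q,n \right)} = - 3510 Q + \frac{2160 n}{241}$ ($d{\left(Q,n \right)} = 9 \left(\left(- 390 Q + \frac{n}{-576 + 335}\right) + n\right) = 9 \left(\left(- 390 Q + \frac{n}{-241}\right) + n\right) = 9 \left(\left(- 390 Q - \frac{n}{241}\right) + n\right) = 9 \left(- 390 Q + \frac{240 n}{241}\right) = - 3510 Q + \frac{2160 n}{241}$)
$\frac{705668}{d{\left(480,348 \right)}} = \frac{705668}{\left(-3510\right) 480 + \frac{2160}{241} \cdot 348} = \frac{705668}{-1684800 + \frac{751680}{241}} = \frac{705668}{- \frac{405285120}{241}} = 705668 \left(- \frac{241}{405285120}\right) = - \frac{42516497}{101321280}$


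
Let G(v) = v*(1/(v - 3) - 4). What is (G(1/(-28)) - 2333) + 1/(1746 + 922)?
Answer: -3703298129/1587460 ≈ -2332.8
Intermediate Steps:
G(v) = v*(-4 + 1/(-3 + v)) (G(v) = v*(1/(-3 + v) - 4) = v*(-4 + 1/(-3 + v)))
(G(1/(-28)) - 2333) + 1/(1746 + 922) = ((13 - 4/(-28))/((-28)*(-3 + 1/(-28))) - 2333) + 1/(1746 + 922) = (-(13 - 4*(-1/28))/(28*(-3 - 1/28)) - 2333) + 1/2668 = (-(13 + ⅐)/(28*(-85/28)) - 2333) + 1/2668 = (-1/28*(-28/85)*92/7 - 2333) + 1/2668 = (92/595 - 2333) + 1/2668 = -1388043/595 + 1/2668 = -3703298129/1587460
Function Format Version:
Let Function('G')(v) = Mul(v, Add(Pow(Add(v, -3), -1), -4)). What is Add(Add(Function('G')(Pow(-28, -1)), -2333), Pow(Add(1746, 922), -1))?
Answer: Rational(-3703298129, 1587460) ≈ -2332.8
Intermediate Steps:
Function('G')(v) = Mul(v, Add(-4, Pow(Add(-3, v), -1))) (Function('G')(v) = Mul(v, Add(Pow(Add(-3, v), -1), -4)) = Mul(v, Add(-4, Pow(Add(-3, v), -1))))
Add(Add(Function('G')(Pow(-28, -1)), -2333), Pow(Add(1746, 922), -1)) = Add(Add(Mul(Pow(-28, -1), Pow(Add(-3, Pow(-28, -1)), -1), Add(13, Mul(-4, Pow(-28, -1)))), -2333), Pow(Add(1746, 922), -1)) = Add(Add(Mul(Rational(-1, 28), Pow(Add(-3, Rational(-1, 28)), -1), Add(13, Mul(-4, Rational(-1, 28)))), -2333), Pow(2668, -1)) = Add(Add(Mul(Rational(-1, 28), Pow(Rational(-85, 28), -1), Add(13, Rational(1, 7))), -2333), Rational(1, 2668)) = Add(Add(Mul(Rational(-1, 28), Rational(-28, 85), Rational(92, 7)), -2333), Rational(1, 2668)) = Add(Add(Rational(92, 595), -2333), Rational(1, 2668)) = Add(Rational(-1388043, 595), Rational(1, 2668)) = Rational(-3703298129, 1587460)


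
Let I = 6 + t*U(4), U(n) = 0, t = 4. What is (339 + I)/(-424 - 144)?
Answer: -345/568 ≈ -0.60739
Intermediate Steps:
I = 6 (I = 6 + 4*0 = 6 + 0 = 6)
(339 + I)/(-424 - 144) = (339 + 6)/(-424 - 144) = 345/(-568) = 345*(-1/568) = -345/568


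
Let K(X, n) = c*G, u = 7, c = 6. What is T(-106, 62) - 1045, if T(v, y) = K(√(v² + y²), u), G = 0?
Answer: -1045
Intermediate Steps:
K(X, n) = 0 (K(X, n) = 6*0 = 0)
T(v, y) = 0
T(-106, 62) - 1045 = 0 - 1045 = -1045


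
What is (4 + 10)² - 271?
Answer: -75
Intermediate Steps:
(4 + 10)² - 271 = 14² - 271 = 196 - 271 = -75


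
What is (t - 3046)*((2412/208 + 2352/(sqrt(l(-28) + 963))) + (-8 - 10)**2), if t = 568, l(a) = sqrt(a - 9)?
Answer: -21621789/26 - 5828256/sqrt(963 + I*sqrt(37)) ≈ -1.0194e+6 + 593.14*I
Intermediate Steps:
l(a) = sqrt(-9 + a)
(t - 3046)*((2412/208 + 2352/(sqrt(l(-28) + 963))) + (-8 - 10)**2) = (568 - 3046)*((2412/208 + 2352/(sqrt(sqrt(-9 - 28) + 963))) + (-8 - 10)**2) = -2478*((2412*(1/208) + 2352/(sqrt(sqrt(-37) + 963))) + (-18)**2) = -2478*((603/52 + 2352/(sqrt(I*sqrt(37) + 963))) + 324) = -2478*((603/52 + 2352/(sqrt(963 + I*sqrt(37)))) + 324) = -2478*((603/52 + 2352/sqrt(963 + I*sqrt(37))) + 324) = -2478*(17451/52 + 2352/sqrt(963 + I*sqrt(37))) = -21621789/26 - 5828256/sqrt(963 + I*sqrt(37))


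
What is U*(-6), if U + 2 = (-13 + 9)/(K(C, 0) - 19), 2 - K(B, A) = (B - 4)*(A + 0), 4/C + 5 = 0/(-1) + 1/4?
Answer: 180/17 ≈ 10.588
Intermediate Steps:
C = -16/19 (C = 4/(-5 + (0/(-1) + 1/4)) = 4/(-5 + (0*(-1) + 1*(¼))) = 4/(-5 + (0 + ¼)) = 4/(-5 + ¼) = 4/(-19/4) = 4*(-4/19) = -16/19 ≈ -0.84210)
K(B, A) = 2 - A*(-4 + B) (K(B, A) = 2 - (B - 4)*(A + 0) = 2 - (-4 + B)*A = 2 - A*(-4 + B))
U = -30/17 (U = -2 + (-13 + 9)/((2 + 4*0 - 1*0*(-16/19)) - 19) = -2 - 4/((2 + 0 + 0) - 19) = -2 - 4/(2 - 19) = -2 - 4/(-17) = -2 - 4*(-1/17) = -2 + 4/17 = -30/17 ≈ -1.7647)
U*(-6) = -30/17*(-6) = 180/17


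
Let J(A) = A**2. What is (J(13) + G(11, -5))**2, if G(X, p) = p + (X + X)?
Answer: 34596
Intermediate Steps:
G(X, p) = p + 2*X
(J(13) + G(11, -5))**2 = (13**2 + (-5 + 2*11))**2 = (169 + (-5 + 22))**2 = (169 + 17)**2 = 186**2 = 34596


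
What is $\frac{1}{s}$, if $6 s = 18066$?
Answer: $\frac{1}{3011} \approx 0.00033212$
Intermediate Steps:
$s = 3011$ ($s = \frac{1}{6} \cdot 18066 = 3011$)
$\frac{1}{s} = \frac{1}{3011}$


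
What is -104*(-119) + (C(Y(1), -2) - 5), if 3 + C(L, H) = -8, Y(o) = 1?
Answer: 12360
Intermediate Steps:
C(L, H) = -11 (C(L, H) = -3 - 8 = -11)
-104*(-119) + (C(Y(1), -2) - 5) = -104*(-119) + (-11 - 5) = 12376 - 16 = 12360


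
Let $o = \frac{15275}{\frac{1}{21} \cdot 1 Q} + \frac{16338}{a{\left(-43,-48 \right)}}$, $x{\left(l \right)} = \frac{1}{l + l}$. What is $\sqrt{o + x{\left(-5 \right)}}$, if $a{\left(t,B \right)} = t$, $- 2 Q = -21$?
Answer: $\frac{3 \sqrt{619824790}}{430} \approx 173.7$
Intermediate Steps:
$Q = \frac{21}{2}$ ($Q = \left(- \frac{1}{2}\right) \left(-21\right) = \frac{21}{2} \approx 10.5$)
$x{\left(l \right)} = \frac{1}{2 l}$
$o = \frac{1297312}{43}$ ($o = \frac{15275}{\frac{1}{21} \cdot 1 \cdot \frac{21}{2}} + \frac{16338}{-43} = \frac{15275}{\frac{1}{21} \cdot 1 \cdot \frac{21}{2}} + 16338 \left(- \frac{1}{43}\right) = \frac{15275}{\frac{1}{21} \cdot \frac{21}{2}} - \frac{16338}{43} = 15275 \frac{1}{\frac{1}{2}} - \frac{16338}{43} = 15275 \cdot 2 - \frac{16338}{43} = 30550 - \frac{16338}{43} = \frac{1297312}{43} \approx 30170.0$)
$\sqrt{o + x{\left(-5 \right)}} = \sqrt{\frac{1297312}{43} + \frac{1}{2 \left(-5\right)}} = \sqrt{\frac{1297312}{43} + \frac{1}{2} \left(- \frac{1}{5}\right)} = \sqrt{\frac{1297312}{43} - \frac{1}{10}} = \sqrt{\frac{12973077}{430}} = \frac{3 \sqrt{619824790}}{430}$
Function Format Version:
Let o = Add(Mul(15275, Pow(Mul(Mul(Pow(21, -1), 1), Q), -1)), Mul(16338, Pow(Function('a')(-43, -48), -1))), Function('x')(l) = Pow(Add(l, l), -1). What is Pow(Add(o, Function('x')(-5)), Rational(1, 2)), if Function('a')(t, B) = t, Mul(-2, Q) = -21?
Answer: Mul(Rational(3, 430), Pow(619824790, Rational(1, 2))) ≈ 173.70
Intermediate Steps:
Q = Rational(21, 2) (Q = Mul(Rational(-1, 2), -21) = Rational(21, 2) ≈ 10.500)
Function('x')(l) = Mul(Rational(1, 2), Pow(l, -1)) (Function('x')(l) = Pow(Mul(2, l), -1) = Mul(Rational(1, 2), Pow(l, -1)))
o = Rational(1297312, 43) (o = Add(Mul(15275, Pow(Mul(Mul(Pow(21, -1), 1), Rational(21, 2)), -1)), Mul(16338, Pow(-43, -1))) = Add(Mul(15275, Pow(Mul(Mul(Rational(1, 21), 1), Rational(21, 2)), -1)), Mul(16338, Rational(-1, 43))) = Add(Mul(15275, Pow(Mul(Rational(1, 21), Rational(21, 2)), -1)), Rational(-16338, 43)) = Add(Mul(15275, Pow(Rational(1, 2), -1)), Rational(-16338, 43)) = Add(Mul(15275, 2), Rational(-16338, 43)) = Add(30550, Rational(-16338, 43)) = Rational(1297312, 43) ≈ 30170.)
Pow(Add(o, Function('x')(-5)), Rational(1, 2)) = Pow(Add(Rational(1297312, 43), Mul(Rational(1, 2), Pow(-5, -1))), Rational(1, 2)) = Pow(Add(Rational(1297312, 43), Mul(Rational(1, 2), Rational(-1, 5))), Rational(1, 2)) = Pow(Add(Rational(1297312, 43), Rational(-1, 10)), Rational(1, 2)) = Pow(Rational(12973077, 430), Rational(1, 2)) = Mul(Rational(3, 430), Pow(619824790, Rational(1, 2)))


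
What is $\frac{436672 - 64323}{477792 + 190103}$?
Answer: $\frac{372349}{667895} \approx 0.5575$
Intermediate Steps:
$\frac{436672 - 64323}{477792 + 190103} = \frac{372349}{667895}$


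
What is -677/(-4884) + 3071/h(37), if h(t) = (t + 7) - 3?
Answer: 15026521/200244 ≈ 75.041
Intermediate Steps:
h(t) = 4 + t (h(t) = (7 + t) - 3 = 4 + t)
-677/(-4884) + 3071/h(37) = -677/(-4884) + 3071/(4 + 37) = -677*(-1/4884) + 3071/41 = 677/4884 + 3071*(1/41) = 677/4884 + 3071/41 = 15026521/200244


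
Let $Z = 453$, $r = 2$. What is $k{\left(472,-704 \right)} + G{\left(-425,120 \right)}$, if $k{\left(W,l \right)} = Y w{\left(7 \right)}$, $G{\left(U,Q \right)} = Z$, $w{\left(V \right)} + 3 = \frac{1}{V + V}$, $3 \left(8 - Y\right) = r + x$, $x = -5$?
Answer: $\frac{5973}{14} \approx 426.64$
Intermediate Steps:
$Y = 9$ ($Y = 8 - \frac{2 - 5}{3} = 8 - -1 = 8 + 1 = 9$)
$w{\left(V \right)} = -3 + \frac{1}{2 V}$ ($w{\left(V \right)} = -3 + \frac{1}{V + V} = -3 + \frac{1}{2 V}$)
$G{\left(U,Q \right)} = 453$
$k{\left(W,l \right)} = - \frac{369}{14}$ ($k{\left(W,l \right)} = 9 \left(-3 + \frac{1}{2 \cdot 7}\right) = 9 \left(-3 + \frac{1}{2} \cdot \frac{1}{7}\right) = 9 \left(-3 + \frac{1}{14}\right) = 9 \left(- \frac{41}{14}\right) = - \frac{369}{14}$)
$k{\left(472,-704 \right)} + G{\left(-425,120 \right)} = - \frac{369}{14} + 453 = \frac{5973}{14}$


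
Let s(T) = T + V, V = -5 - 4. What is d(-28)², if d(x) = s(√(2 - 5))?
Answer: (9 - I*√3)² ≈ 78.0 - 31.177*I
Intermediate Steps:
V = -9
s(T) = -9 + T (s(T) = T - 9 = -9 + T)
d(x) = -9 + I*√3 (d(x) = -9 + √(2 - 5) = -9 + √(-3) = -9 + I*√3)
d(-28)² = (-9 + I*√3)²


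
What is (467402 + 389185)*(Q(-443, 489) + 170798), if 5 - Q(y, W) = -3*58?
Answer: 146456675499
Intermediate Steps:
Q(y, W) = 179 (Q(y, W) = 5 - (-3)*58 = 5 - 1*(-174) = 5 + 174 = 179)
(467402 + 389185)*(Q(-443, 489) + 170798) = (467402 + 389185)*(179 + 170798) = 856587*170977 = 146456675499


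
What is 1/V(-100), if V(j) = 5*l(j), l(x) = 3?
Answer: 1/15 ≈ 0.066667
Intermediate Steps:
V(j) = 15 (V(j) = 5*3 = 15)
1/V(-100) = 1/15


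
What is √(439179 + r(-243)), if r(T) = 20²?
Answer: 7*√8971 ≈ 663.01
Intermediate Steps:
r(T) = 400
√(439179 + r(-243)) = √(439179 + 400) = √439579 = 7*√8971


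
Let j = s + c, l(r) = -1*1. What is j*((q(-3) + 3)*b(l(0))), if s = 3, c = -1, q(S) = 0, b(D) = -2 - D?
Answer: -6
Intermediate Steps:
l(r) = -1
j = 2 (j = 3 - 1 = 2)
j*((q(-3) + 3)*b(l(0))) = 2*((0 + 3)*(-2 - 1*(-1))) = 2*(3*(-2 + 1)) = 2*(3*(-1)) = 2*(-3) = -6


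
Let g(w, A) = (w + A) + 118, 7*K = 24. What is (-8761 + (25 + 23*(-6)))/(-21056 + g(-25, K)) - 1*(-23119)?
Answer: 3392012441/146717 ≈ 23119.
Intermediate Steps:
K = 24/7 (K = (⅐)*24 = 24/7 ≈ 3.4286)
g(w, A) = 118 + A + w (g(w, A) = (A + w) + 118 = 118 + A + w)
(-8761 + (25 + 23*(-6)))/(-21056 + g(-25, K)) - 1*(-23119) = (-8761 + (25 + 23*(-6)))/(-21056 + (118 + 24/7 - 25)) - 1*(-23119) = (-8761 + (25 - 138))/(-21056 + 675/7) + 23119 = (-8761 - 113)/(-146717/7) + 23119 = -8874*(-7/146717) + 23119 = 62118/146717 + 23119 = 3392012441/146717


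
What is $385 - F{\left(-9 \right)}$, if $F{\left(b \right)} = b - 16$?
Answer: $410$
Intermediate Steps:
$F{\left(b \right)} = -16 + b$
$385 - F{\left(-9 \right)} = 385 - \left(-16 - 9\right) = 385 - -25 = 385 + 25 = 410$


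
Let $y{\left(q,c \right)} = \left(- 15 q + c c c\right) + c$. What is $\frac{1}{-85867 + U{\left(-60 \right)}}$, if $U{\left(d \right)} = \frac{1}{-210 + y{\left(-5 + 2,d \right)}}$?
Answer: $- \frac{216225}{18566592076} \approx -1.1646 \cdot 10^{-5}$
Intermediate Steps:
$y{\left(q,c \right)} = c + c^{3} - 15 q$ ($y{\left(q,c \right)} = \left(- 15 q + c^{2} c\right) + c = \left(- 15 q + c^{3}\right) + c = \left(c^{3} - 15 q\right) + c = c + c^{3} - 15 q$)
$U{\left(d \right)} = \frac{1}{-165 + d + d^{3}}$ ($U{\left(d \right)} = \frac{1}{-210 + \left(d + d^{3} - 15 \left(-5 + 2\right)\right)} = \frac{1}{-210 + \left(d + d^{3} - -45\right)} = \frac{1}{-210 + \left(d + d^{3} + 45\right)} = \frac{1}{-210 + \left(45 + d + d^{3}\right)} = \frac{1}{-165 + d + d^{3}}$)
$\frac{1}{-85867 + U{\left(-60 \right)}} = \frac{1}{-85867 + \frac{1}{-165 - 60 + \left(-60\right)^{3}}} = \frac{1}{-85867 + \frac{1}{-165 - 60 - 216000}} = \frac{1}{-85867 + \frac{1}{-216225}} = \frac{1}{-85867 - \frac{1}{216225}} = \frac{1}{- \frac{18566592076}{216225}} = - \frac{216225}{18566592076}$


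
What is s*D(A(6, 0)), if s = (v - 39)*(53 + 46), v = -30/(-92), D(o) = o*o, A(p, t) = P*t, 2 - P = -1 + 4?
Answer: 0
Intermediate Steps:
P = -1 (P = 2 - (-1 + 4) = 2 - 1*3 = 2 - 3 = -1)
A(p, t) = -t
D(o) = o²
v = 15/46 (v = -30*(-1/92) = 15/46 ≈ 0.32609)
s = -176121/46 (s = (15/46 - 39)*(53 + 46) = -1779/46*99 = -176121/46 ≈ -3828.7)
s*D(A(6, 0)) = -176121*(-1*0)²/46 = -176121/46*0² = -176121/46*0 = 0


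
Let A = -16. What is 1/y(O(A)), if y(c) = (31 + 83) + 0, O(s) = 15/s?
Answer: 1/114 ≈ 0.0087719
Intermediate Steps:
y(c) = 114 (y(c) = 114 + 0 = 114)
1/y(O(A)) = 1/114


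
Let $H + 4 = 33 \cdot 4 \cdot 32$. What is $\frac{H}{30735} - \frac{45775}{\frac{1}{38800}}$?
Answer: $- \frac{10917502289156}{6147} \approx -1.7761 \cdot 10^{9}$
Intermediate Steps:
$H = 4220$ ($H = -4 + 33 \cdot 4 \cdot 32 = -4 + 132 \cdot 32 = -4 + 4224 = 4220$)
$\frac{H}{30735} - \frac{45775}{\frac{1}{38800}} = \frac{4220}{30735} - \frac{45775}{\frac{1}{38800}} = 4220 \cdot \frac{1}{30735} - 45775 \frac{1}{\frac{1}{38800}} = \frac{844}{6147} - 1776070000 = - \frac{10917502289156}{6147}$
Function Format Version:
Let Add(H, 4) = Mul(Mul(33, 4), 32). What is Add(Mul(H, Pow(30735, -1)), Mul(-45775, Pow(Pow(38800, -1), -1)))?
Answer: Rational(-10917502289156, 6147) ≈ -1.7761e+9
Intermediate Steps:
H = 4220 (H = Add(-4, Mul(Mul(33, 4), 32)) = Add(-4, Mul(132, 32)) = Add(-4, 4224) = 4220)
Add(Mul(H, Pow(30735, -1)), Mul(-45775, Pow(Pow(38800, -1), -1))) = Add(Mul(4220, Pow(30735, -1)), Mul(-45775, Pow(Pow(38800, -1), -1))) = Add(Mul(4220, Rational(1, 30735)), Mul(-45775, Pow(Rational(1, 38800), -1))) = Add(Rational(844, 6147), Mul(-45775, 38800)) = Add(Rational(844, 6147), -1776070000) = Rational(-10917502289156, 6147)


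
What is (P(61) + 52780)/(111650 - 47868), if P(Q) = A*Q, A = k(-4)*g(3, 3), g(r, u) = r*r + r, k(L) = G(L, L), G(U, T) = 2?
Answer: 27122/31891 ≈ 0.85046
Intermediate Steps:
k(L) = 2
g(r, u) = r + r**2 (g(r, u) = r**2 + r = r + r**2)
A = 24 (A = 2*(3*(1 + 3)) = 2*(3*4) = 2*12 = 24)
P(Q) = 24*Q
(P(61) + 52780)/(111650 - 47868) = (24*61 + 52780)/(111650 - 47868) = (1464 + 52780)/63782 = 54244*(1/63782) = 27122/31891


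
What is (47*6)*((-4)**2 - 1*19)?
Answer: -846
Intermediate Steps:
(47*6)*((-4)**2 - 1*19) = 282*(16 - 19) = 282*(-3) = -846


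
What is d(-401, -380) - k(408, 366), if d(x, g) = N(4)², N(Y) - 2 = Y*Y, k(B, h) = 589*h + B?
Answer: -215658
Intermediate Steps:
k(B, h) = B + 589*h
N(Y) = 2 + Y² (N(Y) = 2 + Y*Y = 2 + Y²)
d(x, g) = 324 (d(x, g) = (2 + 4²)² = (2 + 16)² = 18² = 324)
d(-401, -380) - k(408, 366) = 324 - (408 + 589*366) = 324 - (408 + 215574) = 324 - 1*215982 = 324 - 215982 = -215658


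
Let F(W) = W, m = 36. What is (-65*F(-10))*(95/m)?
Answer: 30875/18 ≈ 1715.3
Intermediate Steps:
(-65*F(-10))*(95/m) = (-65*(-10))*(95/36) = 650*(95*(1/36)) = 650*(95/36) = 30875/18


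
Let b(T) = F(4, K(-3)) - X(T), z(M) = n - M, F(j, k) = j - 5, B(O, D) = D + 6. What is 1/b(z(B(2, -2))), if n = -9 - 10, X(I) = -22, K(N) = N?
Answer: 1/21 ≈ 0.047619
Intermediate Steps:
n = -19
B(O, D) = 6 + D
F(j, k) = -5 + j
z(M) = -19 - M
b(T) = 21 (b(T) = (-5 + 4) - 1*(-22) = -1 + 22 = 21)
1/b(z(B(2, -2))) = 1/21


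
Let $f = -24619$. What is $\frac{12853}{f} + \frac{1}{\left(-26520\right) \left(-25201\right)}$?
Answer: $- \frac{8590052148941}{16453629071880} \approx -0.52208$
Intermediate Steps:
$\frac{12853}{f} + \frac{1}{\left(-26520\right) \left(-25201\right)} = \frac{12853}{-24619} + \frac{1}{\left(-26520\right) \left(-25201\right)} = 12853 \left(- \frac{1}{24619}\right) - - \frac{1}{668330520} = - \frac{12853}{24619} + \frac{1}{668330520} = - \frac{8590052148941}{16453629071880}$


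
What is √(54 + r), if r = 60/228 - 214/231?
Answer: √1027442955/4389 ≈ 7.3032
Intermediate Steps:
r = -2911/4389 (r = 60*(1/228) - 214*1/231 = 5/19 - 214/231 = -2911/4389 ≈ -0.66325)
√(54 + r) = √(54 - 2911/4389) = √(234095/4389) = √1027442955/4389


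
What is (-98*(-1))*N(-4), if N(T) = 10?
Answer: 980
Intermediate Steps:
(-98*(-1))*N(-4) = -98*(-1)*10 = -49*(-2)*10 = 98*10 = 980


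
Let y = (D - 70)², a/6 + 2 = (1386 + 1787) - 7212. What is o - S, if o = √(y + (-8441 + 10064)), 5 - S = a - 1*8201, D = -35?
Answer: -32452 + 2*√3162 ≈ -32340.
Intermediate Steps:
a = -24246 (a = -12 + 6*((1386 + 1787) - 7212) = -12 + 6*(3173 - 7212) = -12 + 6*(-4039) = -12 - 24234 = -24246)
S = 32452 (S = 5 - (-24246 - 1*8201) = 5 - (-24246 - 8201) = 5 - 1*(-32447) = 5 + 32447 = 32452)
y = 11025 (y = (-35 - 70)² = (-105)² = 11025)
o = 2*√3162 (o = √(11025 + (-8441 + 10064)) = √(11025 + 1623) = √12648 = 2*√3162 ≈ 112.46)
o - S = 2*√3162 - 1*32452 = 2*√3162 - 32452 = -32452 + 2*√3162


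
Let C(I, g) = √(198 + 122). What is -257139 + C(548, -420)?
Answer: -257139 + 8*√5 ≈ -2.5712e+5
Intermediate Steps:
C(I, g) = 8*√5 (C(I, g) = √320 = 8*√5)
-257139 + C(548, -420) = -257139 + 8*√5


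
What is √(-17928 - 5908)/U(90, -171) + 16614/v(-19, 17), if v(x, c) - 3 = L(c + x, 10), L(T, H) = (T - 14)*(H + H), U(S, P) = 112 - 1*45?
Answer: -16614/317 + 2*I*√5959/67 ≈ -52.41 + 2.3043*I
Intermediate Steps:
U(S, P) = 67 (U(S, P) = 112 - 45 = 67)
L(T, H) = 2*H*(-14 + T) (L(T, H) = (-14 + T)*(2*H) = 2*H*(-14 + T))
v(x, c) = -277 + 20*c + 20*x (v(x, c) = 3 + 2*10*(-14 + (c + x)) = 3 + 2*10*(-14 + c + x) = 3 + (-280 + 20*c + 20*x) = -277 + 20*c + 20*x)
√(-17928 - 5908)/U(90, -171) + 16614/v(-19, 17) = √(-17928 - 5908)/67 + 16614/(-277 + 20*17 + 20*(-19)) = √(-23836)*(1/67) + 16614/(-277 + 340 - 380) = (2*I*√5959)*(1/67) + 16614/(-317) = 2*I*√5959/67 + 16614*(-1/317) = 2*I*√5959/67 - 16614/317 = -16614/317 + 2*I*√5959/67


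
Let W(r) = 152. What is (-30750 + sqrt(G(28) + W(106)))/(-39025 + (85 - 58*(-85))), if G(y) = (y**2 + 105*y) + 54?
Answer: 3075/3401 - sqrt(3930)/34010 ≈ 0.90230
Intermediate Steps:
G(y) = 54 + y**2 + 105*y
(-30750 + sqrt(G(28) + W(106)))/(-39025 + (85 - 58*(-85))) = (-30750 + sqrt((54 + 28**2 + 105*28) + 152))/(-39025 + (85 - 58*(-85))) = (-30750 + sqrt((54 + 784 + 2940) + 152))/(-39025 + (85 + 4930)) = (-30750 + sqrt(3778 + 152))/(-39025 + 5015) = (-30750 + sqrt(3930))/(-34010) = (-30750 + sqrt(3930))*(-1/34010) = 3075/3401 - sqrt(3930)/34010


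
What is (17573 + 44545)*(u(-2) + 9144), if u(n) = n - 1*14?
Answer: 567013104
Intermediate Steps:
u(n) = -14 + n (u(n) = n - 14 = -14 + n)
(17573 + 44545)*(u(-2) + 9144) = (17573 + 44545)*((-14 - 2) + 9144) = 62118*(-16 + 9144) = 62118*9128 = 567013104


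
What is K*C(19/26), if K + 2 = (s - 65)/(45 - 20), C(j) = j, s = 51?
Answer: -608/325 ≈ -1.8708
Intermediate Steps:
K = -64/25 (K = -2 + (51 - 65)/(45 - 20) = -2 - 14/25 = -64/25 ≈ -2.5600)
K*C(19/26) = -1216/(25*26) = -64/25*19/26 = -608/325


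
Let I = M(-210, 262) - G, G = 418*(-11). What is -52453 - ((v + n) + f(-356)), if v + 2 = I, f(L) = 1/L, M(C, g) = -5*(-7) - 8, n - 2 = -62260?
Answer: 1844793/356 ≈ 5182.0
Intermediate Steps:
n = -62258 (n = 2 - 62260 = -62258)
M(C, g) = 27 (M(C, g) = 35 - 8 = 27)
G = -4598
I = 4625 (I = 27 - 1*(-4598) = 27 + 4598 = 4625)
v = 4623 (v = -2 + 4625 = 4623)
-52453 - ((v + n) + f(-356)) = -52453 - ((4623 - 62258) + 1/(-356)) = -52453 - (-57635 - 1/356) = -52453 - 1*(-20518061/356) = -52453 + 20518061/356 = 1844793/356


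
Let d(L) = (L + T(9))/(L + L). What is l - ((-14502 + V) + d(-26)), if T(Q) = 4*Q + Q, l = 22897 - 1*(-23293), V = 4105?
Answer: 2942543/52 ≈ 56587.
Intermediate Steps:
l = 46190 (l = 22897 + 23293 = 46190)
T(Q) = 5*Q
d(L) = (45 + L)/(2*L) (d(L) = (L + 5*9)/(L + L) = (L + 45)/((2*L)) = (45 + L)*(1/(2*L)) = (45 + L)/(2*L))
l - ((-14502 + V) + d(-26)) = 46190 - ((-14502 + 4105) + (½)*(45 - 26)/(-26)) = 46190 - (-10397 + (½)*(-1/26)*19) = 46190 - (-10397 - 19/52) = 46190 - 1*(-540663/52) = 46190 + 540663/52 = 2942543/52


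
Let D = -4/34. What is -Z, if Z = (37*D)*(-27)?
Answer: -1998/17 ≈ -117.53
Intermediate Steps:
D = -2/17 (D = -4*1/34 = -2/17 ≈ -0.11765)
Z = 1998/17 (Z = (37*(-2/17))*(-27) = -74/17*(-27) = 1998/17 ≈ 117.53)
-Z = -1*1998/17 = -1998/17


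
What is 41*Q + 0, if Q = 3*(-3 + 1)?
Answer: -246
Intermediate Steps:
Q = -6 (Q = 3*(-2) = -6)
41*Q + 0 = 41*(-6) + 0 = -246 + 0 = -246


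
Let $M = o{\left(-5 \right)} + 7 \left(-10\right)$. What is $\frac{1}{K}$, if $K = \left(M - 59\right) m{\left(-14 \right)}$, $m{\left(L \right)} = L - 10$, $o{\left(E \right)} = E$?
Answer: $\frac{1}{3216} \approx 0.00031095$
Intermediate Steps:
$M = -75$ ($M = -5 + 7 \left(-10\right) = -5 - 70 = -75$)
$m{\left(L \right)} = -10 + L$
$K = 3216$ ($K = \left(-75 - 59\right) \left(-10 - 14\right) = \left(-134\right) \left(-24\right) = 3216$)
$\frac{1}{K} = \frac{1}{3216}$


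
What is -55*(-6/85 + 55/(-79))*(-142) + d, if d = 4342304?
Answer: 5823671534/1343 ≈ 4.3363e+6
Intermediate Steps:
-55*(-6/85 + 55/(-79))*(-142) + d = -55*(-6/85 + 55/(-79))*(-142) + 4342304 = -55*(-6*1/85 + 55*(-1/79))*(-142) + 4342304 = -55*(-6/85 - 55/79)*(-142) + 4342304 = -55*(-5149/6715)*(-142) + 4342304 = (56639/1343)*(-142) + 4342304 = -8042738/1343 + 4342304 = 5823671534/1343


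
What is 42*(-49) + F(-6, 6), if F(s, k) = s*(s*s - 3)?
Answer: -2256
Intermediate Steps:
F(s, k) = s*(-3 + s**2) (F(s, k) = s*(s**2 - 3) = s*(-3 + s**2))
42*(-49) + F(-6, 6) = 42*(-49) - 6*(-3 + (-6)**2) = -2058 - 6*(-3 + 36) = -2058 - 6*33 = -2058 - 198 = -2256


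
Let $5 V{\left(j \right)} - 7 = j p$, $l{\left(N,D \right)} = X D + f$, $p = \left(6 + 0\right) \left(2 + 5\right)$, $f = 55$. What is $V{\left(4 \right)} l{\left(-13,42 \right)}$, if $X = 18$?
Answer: $28385$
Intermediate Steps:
$p = 42$ ($p = 6 \cdot 7 = 42$)
$l{\left(N,D \right)} = 55 + 18 D$ ($l{\left(N,D \right)} = 18 D + 55 = 55 + 18 D$)
$V{\left(j \right)} = \frac{7}{5} + \frac{42 j}{5}$ ($V{\left(j \right)} = \frac{7}{5} + \frac{j 42}{5} = \frac{7}{5} + \frac{42 j}{5}$)
$V{\left(4 \right)} l{\left(-13,42 \right)} = \left(\frac{7}{5} + \frac{42}{5} \cdot 4\right) \left(55 + 18 \cdot 42\right) = \left(\frac{7}{5} + \frac{168}{5}\right) \left(55 + 756\right) = 35 \cdot 811 = 28385$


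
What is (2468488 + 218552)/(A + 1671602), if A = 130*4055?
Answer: 83970/68711 ≈ 1.2221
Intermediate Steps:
A = 527150
(2468488 + 218552)/(A + 1671602) = (2468488 + 218552)/(527150 + 1671602) = 2687040/2198752 = 2687040*(1/2198752) = 83970/68711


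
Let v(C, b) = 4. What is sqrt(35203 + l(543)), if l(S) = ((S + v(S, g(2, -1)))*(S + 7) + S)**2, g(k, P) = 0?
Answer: 2*sqrt(22709443913) ≈ 3.0139e+5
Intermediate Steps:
l(S) = (S + (4 + S)*(7 + S))**2 (l(S) = ((S + 4)*(S + 7) + S)**2 = ((4 + S)*(7 + S) + S)**2 = (S + (4 + S)*(7 + S))**2)
sqrt(35203 + l(543)) = sqrt(35203 + (28 + 543**2 + 12*543)**2) = sqrt(35203 + (28 + 294849 + 6516)**2) = sqrt(35203 + 301393**2) = sqrt(35203 + 90837740449) = sqrt(90837775652) = 2*sqrt(22709443913)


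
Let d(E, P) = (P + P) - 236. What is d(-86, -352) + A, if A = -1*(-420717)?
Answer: 419777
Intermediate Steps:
d(E, P) = -236 + 2*P (d(E, P) = 2*P - 236 = -236 + 2*P)
A = 420717
d(-86, -352) + A = (-236 + 2*(-352)) + 420717 = (-236 - 704) + 420717 = -940 + 420717 = 419777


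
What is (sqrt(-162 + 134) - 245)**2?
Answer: 59997 - 980*I*sqrt(7) ≈ 59997.0 - 2592.8*I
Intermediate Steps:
(sqrt(-162 + 134) - 245)**2 = (sqrt(-28) - 245)**2 = (2*I*sqrt(7) - 245)**2 = (-245 + 2*I*sqrt(7))**2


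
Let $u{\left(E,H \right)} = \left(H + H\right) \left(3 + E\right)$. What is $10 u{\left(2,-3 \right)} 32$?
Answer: $-9600$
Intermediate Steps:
$u{\left(E,H \right)} = 2 H \left(3 + E\right)$
$10 u{\left(2,-3 \right)} 32 = 10 \cdot 2 \left(-3\right) \left(3 + 2\right) 32 = 10 \cdot 2 \left(-3\right) 5 \cdot 32 = 10 \left(-30\right) 32 = \left(-300\right) 32 = -9600$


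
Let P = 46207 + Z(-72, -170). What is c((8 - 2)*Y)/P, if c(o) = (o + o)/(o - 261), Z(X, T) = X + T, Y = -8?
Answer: 32/4734395 ≈ 6.7590e-6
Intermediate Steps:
Z(X, T) = T + X
P = 45965 (P = 46207 + (-170 - 72) = 46207 - 242 = 45965)
c(o) = 2*o/(-261 + o) (c(o) = (2*o)/(-261 + o) = 2*o/(-261 + o))
c((8 - 2)*Y)/P = (2*((8 - 2)*(-8))/(-261 + (8 - 2)*(-8)))/45965 = (2*(6*(-8))/(-261 + 6*(-8)))*(1/45965) = (2*(-48)/(-261 - 48))*(1/45965) = (2*(-48)/(-309))*(1/45965) = (2*(-48)*(-1/309))*(1/45965) = (32/103)*(1/45965) = 32/4734395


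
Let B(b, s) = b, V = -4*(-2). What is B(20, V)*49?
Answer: 980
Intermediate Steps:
V = 8
B(20, V)*49 = 20*49 = 980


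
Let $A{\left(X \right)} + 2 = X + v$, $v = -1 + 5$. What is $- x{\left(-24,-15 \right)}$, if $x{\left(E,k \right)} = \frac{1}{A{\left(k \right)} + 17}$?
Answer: $- \frac{1}{4} \approx -0.25$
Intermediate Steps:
$v = 4$
$A{\left(X \right)} = 2 + X$ ($A{\left(X \right)} = -2 + \left(X + 4\right) = -2 + \left(4 + X\right) = 2 + X$)
$x{\left(E,k \right)} = \frac{1}{19 + k}$ ($x{\left(E,k \right)} = \frac{1}{\left(2 + k\right) + 17} = \frac{1}{19 + k}$)
$- x{\left(-24,-15 \right)} = - \frac{1}{19 - 15} = - \frac{1}{4}$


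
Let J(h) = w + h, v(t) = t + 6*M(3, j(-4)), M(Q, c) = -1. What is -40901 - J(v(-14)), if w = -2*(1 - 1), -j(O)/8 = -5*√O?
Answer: -40881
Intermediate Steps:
j(O) = 40*√O (j(O) = -(-40)*√O = 40*√O)
w = 0 (w = -2*0 = 0)
v(t) = -6 + t (v(t) = t + 6*(-1) = t - 6 = -6 + t)
J(h) = h (J(h) = 0 + h = h)
-40901 - J(v(-14)) = -40901 - (-6 - 14) = -40901 - 1*(-20) = -40901 + 20 = -40881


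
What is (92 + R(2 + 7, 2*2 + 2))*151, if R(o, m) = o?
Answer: 15251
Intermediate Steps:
(92 + R(2 + 7, 2*2 + 2))*151 = (92 + (2 + 7))*151 = (92 + 9)*151 = 101*151 = 15251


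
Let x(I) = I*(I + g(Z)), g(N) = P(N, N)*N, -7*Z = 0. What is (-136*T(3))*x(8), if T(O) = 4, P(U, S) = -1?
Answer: -34816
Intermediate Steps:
Z = 0 (Z = -⅐*0 = 0)
g(N) = -N
x(I) = I² (x(I) = I*(I - 1*0) = I*(I + 0) = I*I = I²)
(-136*T(3))*x(8) = -136*4*8² = -544*64 = -34816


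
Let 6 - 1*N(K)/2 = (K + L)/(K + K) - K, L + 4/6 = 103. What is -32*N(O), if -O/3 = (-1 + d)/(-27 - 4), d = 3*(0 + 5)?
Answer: 3863632/1953 ≈ 1978.3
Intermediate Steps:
L = 307/3 (L = -⅔ + 103 = 307/3 ≈ 102.33)
d = 15 (d = 3*5 = 15)
O = 42/31 (O = -3*(-1 + 15)/(-27 - 4) = -42/(-31) = -42*(-1)/31 = -3*(-14/31) = 42/31 ≈ 1.3548)
N(K) = 12 + 2*K - (307/3 + K)/K (N(K) = 12 - 2*((K + 307/3)/(K + K) - K) = 12 - 2*((307/3 + K)/((2*K)) - K) = 12 - 2*((307/3 + K)*(1/(2*K)) - K) = 12 - 2*((307/3 + K)/(2*K) - K) = 12 - 2*(-K + (307/3 + K)/(2*K)) = 12 + (2*K - (307/3 + K)/K) = 12 + 2*K - (307/3 + K)/K)
-32*N(O) = -32*(11 + 2*(42/31) - 307/(3*42/31)) = -32*(11 + 84/31 - 307/3*31/42) = -32*(11 + 84/31 - 9517/126) = -32*(-241477/3906) = 3863632/1953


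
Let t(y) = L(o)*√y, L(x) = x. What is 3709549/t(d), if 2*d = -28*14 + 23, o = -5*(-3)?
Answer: -3709549*I*√82/1845 ≈ -18207.0*I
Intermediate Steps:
o = 15
d = -369/2 (d = (-28*14 + 23)/2 = (-392 + 23)/2 = (½)*(-369) = -369/2 ≈ -184.50)
t(y) = 15*√y
3709549/t(d) = 3709549/((15*√(-369/2))) = 3709549/((15*(3*I*√82/2))) = 3709549/((45*I*√82/2)) = 3709549*(-I*√82/1845) = -3709549*I*√82/1845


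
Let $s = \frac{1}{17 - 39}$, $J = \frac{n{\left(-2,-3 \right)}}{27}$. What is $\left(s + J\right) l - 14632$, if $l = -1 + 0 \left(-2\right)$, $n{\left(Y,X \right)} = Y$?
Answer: $- \frac{8691337}{594} \approx -14632.0$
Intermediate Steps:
$l = -1$ ($l = -1 + 0 = -1$)
$J = - \frac{2}{27}$ ($J = \frac{1}{27} \left(-2\right) = - \frac{2}{27} \approx -0.074074$)
$s = - \frac{1}{22}$ ($s = \frac{1}{-22} = - \frac{1}{22} \approx -0.045455$)
$\left(s + J\right) l - 14632 = \left(- \frac{1}{22} - \frac{2}{27}\right) \left(-1\right) - 14632 = \left(- \frac{71}{594}\right) \left(-1\right) - 14632 = \frac{71}{594} - 14632 = - \frac{8691337}{594}$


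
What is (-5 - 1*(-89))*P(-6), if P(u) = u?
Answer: -504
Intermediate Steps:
(-5 - 1*(-89))*P(-6) = (-5 - 1*(-89))*(-6) = (-5 + 89)*(-6) = 84*(-6) = -504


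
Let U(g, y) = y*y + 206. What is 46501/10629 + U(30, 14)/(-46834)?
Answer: 1086777488/248899293 ≈ 4.3663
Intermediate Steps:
U(g, y) = 206 + y² (U(g, y) = y² + 206 = 206 + y²)
46501/10629 + U(30, 14)/(-46834) = 46501/10629 + (206 + 14²)/(-46834) = 46501*(1/10629) + (206 + 196)*(-1/46834) = 46501/10629 + 402*(-1/46834) = 46501/10629 - 201/23417 = 1086777488/248899293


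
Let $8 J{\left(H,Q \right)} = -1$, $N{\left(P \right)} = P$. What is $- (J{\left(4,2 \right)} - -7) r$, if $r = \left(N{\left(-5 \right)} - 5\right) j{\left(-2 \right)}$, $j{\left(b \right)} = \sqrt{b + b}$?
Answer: $\frac{275 i}{2} \approx 137.5 i$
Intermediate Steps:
$J{\left(H,Q \right)} = - \frac{1}{8}$ ($J{\left(H,Q \right)} = \frac{1}{8} \left(-1\right) = - \frac{1}{8}$)
$j{\left(b \right)} = \sqrt{2} \sqrt{b}$ ($j{\left(b \right)} = \sqrt{2 b} = \sqrt{2} \sqrt{b}$)
$r = - 20 i$ ($r = \left(-5 - 5\right) \sqrt{2} \sqrt{-2} = - 10 \sqrt{2} i \sqrt{2} = - 10 \cdot 2 i = - 20 i \approx - 20.0 i$)
$- (J{\left(4,2 \right)} - -7) r = - (- \frac{1}{8} - -7) \left(- 20 i\right) = - (- \frac{1}{8} + 7) \left(- 20 i\right) = \left(-1\right) \frac{55}{8} \left(- 20 i\right) = - \frac{55 \left(- 20 i\right)}{8} = \frac{275 i}{2}$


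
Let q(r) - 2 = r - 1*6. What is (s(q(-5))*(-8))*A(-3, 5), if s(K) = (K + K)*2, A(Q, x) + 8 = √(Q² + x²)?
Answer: -2304 + 288*√34 ≈ -624.69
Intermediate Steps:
q(r) = -4 + r (q(r) = 2 + (r - 1*6) = 2 + (r - 6) = 2 + (-6 + r) = -4 + r)
A(Q, x) = -8 + √(Q² + x²)
s(K) = 4*K (s(K) = (2*K)*2 = 4*K)
(s(q(-5))*(-8))*A(-3, 5) = ((4*(-4 - 5))*(-8))*(-8 + √((-3)² + 5²)) = ((4*(-9))*(-8))*(-8 + √(9 + 25)) = (-36*(-8))*(-8 + √34) = 288*(-8 + √34) = -2304 + 288*√34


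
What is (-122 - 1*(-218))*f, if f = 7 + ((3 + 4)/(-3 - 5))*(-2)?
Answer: 840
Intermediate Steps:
f = 35/4 (f = 7 + (7/(-8))*(-2) = 7 + (7*(-1/8))*(-2) = 7 - 7/8*(-2) = 7 + 7/4 = 35/4 ≈ 8.7500)
(-122 - 1*(-218))*f = (-122 - 1*(-218))*(35/4) = (-122 + 218)*(35/4) = 96*(35/4) = 840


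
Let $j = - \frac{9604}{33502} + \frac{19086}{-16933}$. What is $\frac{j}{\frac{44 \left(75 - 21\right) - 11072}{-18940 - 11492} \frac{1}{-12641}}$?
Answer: $\frac{2754811821032304}{44045967203} \approx 62544.0$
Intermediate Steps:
$j = - \frac{57288836}{40520669}$ ($j = \left(-9604\right) \frac{1}{33502} + 19086 \left(- \frac{1}{16933}\right) = - \frac{686}{2393} - \frac{19086}{16933} = - \frac{57288836}{40520669} \approx -1.4138$)
$\frac{j}{\frac{44 \left(75 - 21\right) - 11072}{-18940 - 11492} \frac{1}{-12641}} = - \frac{57288836}{40520669 \frac{\left(44 \left(75 - 21\right) - 11072\right) \frac{1}{-18940 - 11492}}{-12641}} = - \frac{57288836}{40520669 \frac{44 \cdot 54 - 11072}{-30432} \left(- \frac{1}{12641}\right)} = - \frac{57288836}{40520669 \left(2376 - 11072\right) \left(- \frac{1}{30432}\right) \left(- \frac{1}{12641}\right)} = - \frac{57288836}{40520669 \left(-8696\right) \left(- \frac{1}{30432}\right) \left(- \frac{1}{12641}\right)} = - \frac{57288836}{40520669 \cdot \frac{1087}{3804} \left(- \frac{1}{12641}\right)} = - \frac{57288836}{40520669 \left(- \frac{1087}{48086364}\right)} = \left(- \frac{57288836}{40520669}\right) \left(- \frac{48086364}{1087}\right) = \frac{2754811821032304}{44045967203}$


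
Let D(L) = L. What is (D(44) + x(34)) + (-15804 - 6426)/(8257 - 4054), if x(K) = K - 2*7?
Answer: 27418/467 ≈ 58.711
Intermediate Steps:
x(K) = -14 + K (x(K) = K - 14 = -14 + K)
(D(44) + x(34)) + (-15804 - 6426)/(8257 - 4054) = (44 + (-14 + 34)) + (-15804 - 6426)/(8257 - 4054) = (44 + 20) - 22230/4203 = 64 - 22230*1/4203 = 64 - 2470/467 = 27418/467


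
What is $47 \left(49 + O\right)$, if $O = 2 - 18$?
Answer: $1551$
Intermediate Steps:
$O = -16$ ($O = 2 - 18 = -16$)
$47 \left(49 + O\right) = 47 \left(49 - 16\right) = 47 \cdot 33 = 1551$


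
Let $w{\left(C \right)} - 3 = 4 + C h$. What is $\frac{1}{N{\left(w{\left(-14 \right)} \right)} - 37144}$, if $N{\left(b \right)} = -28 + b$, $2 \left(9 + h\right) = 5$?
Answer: $- \frac{1}{37074} \approx -2.6973 \cdot 10^{-5}$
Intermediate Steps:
$h = - \frac{13}{2}$ ($h = -9 + \frac{1}{2} \cdot 5 = -9 + \frac{5}{2} = - \frac{13}{2} \approx -6.5$)
$w{\left(C \right)} = 7 - \frac{13 C}{2}$ ($w{\left(C \right)} = 3 + \left(4 + C \left(- \frac{13}{2}\right)\right) = 3 - \left(-4 + \frac{13 C}{2}\right) = 7 - \frac{13 C}{2}$)
$\frac{1}{N{\left(w{\left(-14 \right)} \right)} - 37144} = \frac{1}{\left(-28 + \left(7 - -91\right)\right) - 37144} = \frac{1}{\left(-28 + \left(7 + 91\right)\right) - 37144} = \frac{1}{\left(-28 + 98\right) - 37144} = \frac{1}{70 - 37144} = \frac{1}{-37074} = - \frac{1}{37074}$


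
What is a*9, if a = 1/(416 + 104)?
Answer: 9/520 ≈ 0.017308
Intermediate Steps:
a = 1/520 ≈ 0.0019231
a*9 = (1/520)*9 = 9/520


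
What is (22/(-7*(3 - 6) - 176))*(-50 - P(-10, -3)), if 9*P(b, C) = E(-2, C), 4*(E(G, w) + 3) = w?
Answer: 1309/186 ≈ 7.0376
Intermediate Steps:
E(G, w) = -3 + w/4
P(b, C) = -1/3 + C/36 (P(b, C) = (-3 + C/4)/9 = -1/3 + C/36)
(22/(-7*(3 - 6) - 176))*(-50 - P(-10, -3)) = (22/(-7*(3 - 6) - 176))*(-50 - (-1/3 + (1/36)*(-3))) = (22/(-7*(-3) - 176))*(-50 - (-1/3 - 1/12)) = (22/(21 - 176))*(-50 - 1*(-5/12)) = (22/(-155))*(-50 + 5/12) = -1/155*22*(-595/12) = -22/155*(-595/12) = 1309/186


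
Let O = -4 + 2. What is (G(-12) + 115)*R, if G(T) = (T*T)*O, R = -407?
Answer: 70411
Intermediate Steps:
O = -2
G(T) = -2*T**2 (G(T) = (T*T)*(-2) = T**2*(-2) = -2*T**2)
(G(-12) + 115)*R = (-2*(-12)**2 + 115)*(-407) = (-2*144 + 115)*(-407) = (-288 + 115)*(-407) = -173*(-407) = 70411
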